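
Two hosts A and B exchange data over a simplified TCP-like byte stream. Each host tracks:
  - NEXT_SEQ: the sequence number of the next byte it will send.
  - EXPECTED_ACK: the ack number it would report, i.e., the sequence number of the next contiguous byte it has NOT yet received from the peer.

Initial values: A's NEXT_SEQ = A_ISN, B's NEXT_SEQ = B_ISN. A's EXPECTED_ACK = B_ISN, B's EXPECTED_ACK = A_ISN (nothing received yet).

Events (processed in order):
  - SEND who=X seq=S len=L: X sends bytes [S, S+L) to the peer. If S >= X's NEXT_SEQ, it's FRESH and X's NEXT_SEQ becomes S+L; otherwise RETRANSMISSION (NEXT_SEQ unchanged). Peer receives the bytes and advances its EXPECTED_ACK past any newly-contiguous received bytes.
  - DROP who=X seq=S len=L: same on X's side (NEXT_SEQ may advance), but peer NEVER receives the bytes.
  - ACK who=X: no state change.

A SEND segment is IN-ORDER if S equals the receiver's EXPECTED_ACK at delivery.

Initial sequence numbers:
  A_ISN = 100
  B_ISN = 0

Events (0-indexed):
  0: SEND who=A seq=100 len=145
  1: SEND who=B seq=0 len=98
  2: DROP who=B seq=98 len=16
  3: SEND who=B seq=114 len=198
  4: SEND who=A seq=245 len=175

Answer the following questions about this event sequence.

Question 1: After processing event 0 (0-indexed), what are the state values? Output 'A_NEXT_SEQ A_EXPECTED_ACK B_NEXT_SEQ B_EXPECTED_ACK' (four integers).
After event 0: A_seq=245 A_ack=0 B_seq=0 B_ack=245

245 0 0 245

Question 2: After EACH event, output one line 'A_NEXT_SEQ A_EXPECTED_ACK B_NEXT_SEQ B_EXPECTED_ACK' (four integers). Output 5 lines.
245 0 0 245
245 98 98 245
245 98 114 245
245 98 312 245
420 98 312 420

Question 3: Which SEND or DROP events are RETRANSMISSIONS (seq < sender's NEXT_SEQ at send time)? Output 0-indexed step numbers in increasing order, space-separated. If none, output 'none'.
Answer: none

Derivation:
Step 0: SEND seq=100 -> fresh
Step 1: SEND seq=0 -> fresh
Step 2: DROP seq=98 -> fresh
Step 3: SEND seq=114 -> fresh
Step 4: SEND seq=245 -> fresh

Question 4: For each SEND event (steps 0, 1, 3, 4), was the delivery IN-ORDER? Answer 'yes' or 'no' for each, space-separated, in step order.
Answer: yes yes no yes

Derivation:
Step 0: SEND seq=100 -> in-order
Step 1: SEND seq=0 -> in-order
Step 3: SEND seq=114 -> out-of-order
Step 4: SEND seq=245 -> in-order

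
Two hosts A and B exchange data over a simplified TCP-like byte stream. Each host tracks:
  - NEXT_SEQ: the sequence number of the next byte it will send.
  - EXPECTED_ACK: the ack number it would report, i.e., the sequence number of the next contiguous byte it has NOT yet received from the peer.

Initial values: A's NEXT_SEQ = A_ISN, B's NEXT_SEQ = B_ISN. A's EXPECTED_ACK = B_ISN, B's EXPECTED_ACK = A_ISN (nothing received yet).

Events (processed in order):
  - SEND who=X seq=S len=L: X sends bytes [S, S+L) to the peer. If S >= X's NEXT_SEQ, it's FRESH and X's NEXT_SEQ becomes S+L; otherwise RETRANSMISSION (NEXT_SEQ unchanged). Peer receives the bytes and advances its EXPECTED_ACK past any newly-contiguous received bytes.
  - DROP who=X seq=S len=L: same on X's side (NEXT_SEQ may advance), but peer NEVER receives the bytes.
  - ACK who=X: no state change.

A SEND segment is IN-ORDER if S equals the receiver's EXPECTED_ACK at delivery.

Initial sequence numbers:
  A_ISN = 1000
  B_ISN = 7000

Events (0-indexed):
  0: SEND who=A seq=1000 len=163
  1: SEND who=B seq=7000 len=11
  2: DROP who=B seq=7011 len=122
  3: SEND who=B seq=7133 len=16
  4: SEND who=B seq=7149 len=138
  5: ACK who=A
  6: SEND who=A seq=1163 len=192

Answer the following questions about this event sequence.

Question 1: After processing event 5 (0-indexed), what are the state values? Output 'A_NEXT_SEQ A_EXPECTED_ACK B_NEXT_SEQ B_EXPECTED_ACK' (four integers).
After event 0: A_seq=1163 A_ack=7000 B_seq=7000 B_ack=1163
After event 1: A_seq=1163 A_ack=7011 B_seq=7011 B_ack=1163
After event 2: A_seq=1163 A_ack=7011 B_seq=7133 B_ack=1163
After event 3: A_seq=1163 A_ack=7011 B_seq=7149 B_ack=1163
After event 4: A_seq=1163 A_ack=7011 B_seq=7287 B_ack=1163
After event 5: A_seq=1163 A_ack=7011 B_seq=7287 B_ack=1163

1163 7011 7287 1163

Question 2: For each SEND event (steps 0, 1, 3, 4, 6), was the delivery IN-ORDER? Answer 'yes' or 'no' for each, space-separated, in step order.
Answer: yes yes no no yes

Derivation:
Step 0: SEND seq=1000 -> in-order
Step 1: SEND seq=7000 -> in-order
Step 3: SEND seq=7133 -> out-of-order
Step 4: SEND seq=7149 -> out-of-order
Step 6: SEND seq=1163 -> in-order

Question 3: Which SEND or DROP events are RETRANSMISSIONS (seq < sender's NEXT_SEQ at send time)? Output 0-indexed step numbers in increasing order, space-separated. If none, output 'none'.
Step 0: SEND seq=1000 -> fresh
Step 1: SEND seq=7000 -> fresh
Step 2: DROP seq=7011 -> fresh
Step 3: SEND seq=7133 -> fresh
Step 4: SEND seq=7149 -> fresh
Step 6: SEND seq=1163 -> fresh

Answer: none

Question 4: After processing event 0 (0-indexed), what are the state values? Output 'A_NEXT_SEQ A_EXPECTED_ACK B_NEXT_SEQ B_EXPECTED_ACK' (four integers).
After event 0: A_seq=1163 A_ack=7000 B_seq=7000 B_ack=1163

1163 7000 7000 1163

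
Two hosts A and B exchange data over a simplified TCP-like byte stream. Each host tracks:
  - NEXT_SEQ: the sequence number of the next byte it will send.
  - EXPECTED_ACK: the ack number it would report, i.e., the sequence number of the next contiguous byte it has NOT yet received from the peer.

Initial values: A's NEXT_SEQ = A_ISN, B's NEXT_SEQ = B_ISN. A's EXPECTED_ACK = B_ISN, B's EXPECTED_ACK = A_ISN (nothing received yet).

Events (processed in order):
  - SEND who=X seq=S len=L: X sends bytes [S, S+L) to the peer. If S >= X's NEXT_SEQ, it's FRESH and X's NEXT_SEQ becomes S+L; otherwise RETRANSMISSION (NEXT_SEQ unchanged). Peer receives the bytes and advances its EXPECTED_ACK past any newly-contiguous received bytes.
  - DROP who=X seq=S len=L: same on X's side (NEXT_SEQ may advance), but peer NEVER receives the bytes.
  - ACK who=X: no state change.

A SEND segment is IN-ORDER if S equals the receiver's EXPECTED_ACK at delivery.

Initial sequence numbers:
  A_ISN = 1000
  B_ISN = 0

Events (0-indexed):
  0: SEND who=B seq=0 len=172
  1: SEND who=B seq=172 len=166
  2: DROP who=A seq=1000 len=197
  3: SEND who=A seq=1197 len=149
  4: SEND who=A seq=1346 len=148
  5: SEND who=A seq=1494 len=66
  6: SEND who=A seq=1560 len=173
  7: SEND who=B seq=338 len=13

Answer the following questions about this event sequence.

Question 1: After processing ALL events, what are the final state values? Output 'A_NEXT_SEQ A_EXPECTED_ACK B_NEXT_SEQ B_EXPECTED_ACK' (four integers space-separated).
Answer: 1733 351 351 1000

Derivation:
After event 0: A_seq=1000 A_ack=172 B_seq=172 B_ack=1000
After event 1: A_seq=1000 A_ack=338 B_seq=338 B_ack=1000
After event 2: A_seq=1197 A_ack=338 B_seq=338 B_ack=1000
After event 3: A_seq=1346 A_ack=338 B_seq=338 B_ack=1000
After event 4: A_seq=1494 A_ack=338 B_seq=338 B_ack=1000
After event 5: A_seq=1560 A_ack=338 B_seq=338 B_ack=1000
After event 6: A_seq=1733 A_ack=338 B_seq=338 B_ack=1000
After event 7: A_seq=1733 A_ack=351 B_seq=351 B_ack=1000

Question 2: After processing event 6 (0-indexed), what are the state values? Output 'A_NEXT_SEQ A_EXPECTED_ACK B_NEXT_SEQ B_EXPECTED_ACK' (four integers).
After event 0: A_seq=1000 A_ack=172 B_seq=172 B_ack=1000
After event 1: A_seq=1000 A_ack=338 B_seq=338 B_ack=1000
After event 2: A_seq=1197 A_ack=338 B_seq=338 B_ack=1000
After event 3: A_seq=1346 A_ack=338 B_seq=338 B_ack=1000
After event 4: A_seq=1494 A_ack=338 B_seq=338 B_ack=1000
After event 5: A_seq=1560 A_ack=338 B_seq=338 B_ack=1000
After event 6: A_seq=1733 A_ack=338 B_seq=338 B_ack=1000

1733 338 338 1000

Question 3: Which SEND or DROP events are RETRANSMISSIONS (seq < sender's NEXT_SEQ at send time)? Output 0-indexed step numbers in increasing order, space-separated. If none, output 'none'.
Answer: none

Derivation:
Step 0: SEND seq=0 -> fresh
Step 1: SEND seq=172 -> fresh
Step 2: DROP seq=1000 -> fresh
Step 3: SEND seq=1197 -> fresh
Step 4: SEND seq=1346 -> fresh
Step 5: SEND seq=1494 -> fresh
Step 6: SEND seq=1560 -> fresh
Step 7: SEND seq=338 -> fresh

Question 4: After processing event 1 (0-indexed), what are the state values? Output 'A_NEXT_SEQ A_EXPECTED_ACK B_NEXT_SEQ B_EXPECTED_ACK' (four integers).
After event 0: A_seq=1000 A_ack=172 B_seq=172 B_ack=1000
After event 1: A_seq=1000 A_ack=338 B_seq=338 B_ack=1000

1000 338 338 1000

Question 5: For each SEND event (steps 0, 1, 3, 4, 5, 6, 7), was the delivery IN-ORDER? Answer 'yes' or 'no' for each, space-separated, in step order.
Step 0: SEND seq=0 -> in-order
Step 1: SEND seq=172 -> in-order
Step 3: SEND seq=1197 -> out-of-order
Step 4: SEND seq=1346 -> out-of-order
Step 5: SEND seq=1494 -> out-of-order
Step 6: SEND seq=1560 -> out-of-order
Step 7: SEND seq=338 -> in-order

Answer: yes yes no no no no yes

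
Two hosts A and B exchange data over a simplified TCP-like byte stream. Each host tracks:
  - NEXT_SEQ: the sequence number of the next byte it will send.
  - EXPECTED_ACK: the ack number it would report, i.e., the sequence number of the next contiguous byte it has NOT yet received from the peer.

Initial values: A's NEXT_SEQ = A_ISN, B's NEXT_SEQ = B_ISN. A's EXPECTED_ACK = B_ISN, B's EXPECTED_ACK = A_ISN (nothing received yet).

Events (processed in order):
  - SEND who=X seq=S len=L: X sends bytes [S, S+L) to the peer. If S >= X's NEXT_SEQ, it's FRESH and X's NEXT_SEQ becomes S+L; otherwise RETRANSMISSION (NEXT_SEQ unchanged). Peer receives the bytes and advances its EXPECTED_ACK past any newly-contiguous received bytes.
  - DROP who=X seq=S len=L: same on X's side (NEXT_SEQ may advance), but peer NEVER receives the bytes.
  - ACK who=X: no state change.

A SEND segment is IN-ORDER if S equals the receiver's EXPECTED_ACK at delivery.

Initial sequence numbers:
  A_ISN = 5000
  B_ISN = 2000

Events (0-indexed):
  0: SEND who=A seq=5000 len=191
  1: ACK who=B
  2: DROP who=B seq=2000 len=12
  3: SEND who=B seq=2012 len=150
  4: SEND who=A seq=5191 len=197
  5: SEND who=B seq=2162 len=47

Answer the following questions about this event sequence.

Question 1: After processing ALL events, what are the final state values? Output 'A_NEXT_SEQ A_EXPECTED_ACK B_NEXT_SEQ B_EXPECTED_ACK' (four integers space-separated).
Answer: 5388 2000 2209 5388

Derivation:
After event 0: A_seq=5191 A_ack=2000 B_seq=2000 B_ack=5191
After event 1: A_seq=5191 A_ack=2000 B_seq=2000 B_ack=5191
After event 2: A_seq=5191 A_ack=2000 B_seq=2012 B_ack=5191
After event 3: A_seq=5191 A_ack=2000 B_seq=2162 B_ack=5191
After event 4: A_seq=5388 A_ack=2000 B_seq=2162 B_ack=5388
After event 5: A_seq=5388 A_ack=2000 B_seq=2209 B_ack=5388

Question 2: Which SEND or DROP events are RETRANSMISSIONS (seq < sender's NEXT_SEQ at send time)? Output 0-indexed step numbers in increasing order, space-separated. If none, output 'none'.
Answer: none

Derivation:
Step 0: SEND seq=5000 -> fresh
Step 2: DROP seq=2000 -> fresh
Step 3: SEND seq=2012 -> fresh
Step 4: SEND seq=5191 -> fresh
Step 5: SEND seq=2162 -> fresh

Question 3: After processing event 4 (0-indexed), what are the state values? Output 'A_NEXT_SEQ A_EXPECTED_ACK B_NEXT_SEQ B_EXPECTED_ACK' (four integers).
After event 0: A_seq=5191 A_ack=2000 B_seq=2000 B_ack=5191
After event 1: A_seq=5191 A_ack=2000 B_seq=2000 B_ack=5191
After event 2: A_seq=5191 A_ack=2000 B_seq=2012 B_ack=5191
After event 3: A_seq=5191 A_ack=2000 B_seq=2162 B_ack=5191
After event 4: A_seq=5388 A_ack=2000 B_seq=2162 B_ack=5388

5388 2000 2162 5388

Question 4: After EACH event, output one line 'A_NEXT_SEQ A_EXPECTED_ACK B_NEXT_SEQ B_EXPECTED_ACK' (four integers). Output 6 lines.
5191 2000 2000 5191
5191 2000 2000 5191
5191 2000 2012 5191
5191 2000 2162 5191
5388 2000 2162 5388
5388 2000 2209 5388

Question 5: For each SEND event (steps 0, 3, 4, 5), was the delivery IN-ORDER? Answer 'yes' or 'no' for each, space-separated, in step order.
Answer: yes no yes no

Derivation:
Step 0: SEND seq=5000 -> in-order
Step 3: SEND seq=2012 -> out-of-order
Step 4: SEND seq=5191 -> in-order
Step 5: SEND seq=2162 -> out-of-order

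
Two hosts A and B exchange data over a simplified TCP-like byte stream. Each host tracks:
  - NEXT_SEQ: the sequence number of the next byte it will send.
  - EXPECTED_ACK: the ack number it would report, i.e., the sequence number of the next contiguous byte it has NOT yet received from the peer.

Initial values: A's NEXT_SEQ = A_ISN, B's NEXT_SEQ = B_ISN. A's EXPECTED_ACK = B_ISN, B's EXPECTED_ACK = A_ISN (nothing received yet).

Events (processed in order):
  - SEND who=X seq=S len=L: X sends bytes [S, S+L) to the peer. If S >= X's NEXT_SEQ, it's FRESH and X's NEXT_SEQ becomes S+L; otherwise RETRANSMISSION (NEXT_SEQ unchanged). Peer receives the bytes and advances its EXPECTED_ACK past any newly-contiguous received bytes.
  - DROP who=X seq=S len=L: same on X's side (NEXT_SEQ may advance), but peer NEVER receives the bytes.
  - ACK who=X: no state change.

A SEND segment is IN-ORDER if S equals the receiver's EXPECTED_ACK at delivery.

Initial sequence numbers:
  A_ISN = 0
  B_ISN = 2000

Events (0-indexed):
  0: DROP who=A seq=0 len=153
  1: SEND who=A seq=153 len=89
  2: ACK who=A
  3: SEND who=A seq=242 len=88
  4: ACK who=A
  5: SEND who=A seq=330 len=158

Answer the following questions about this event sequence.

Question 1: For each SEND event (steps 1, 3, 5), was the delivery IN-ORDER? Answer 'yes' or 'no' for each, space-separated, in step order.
Answer: no no no

Derivation:
Step 1: SEND seq=153 -> out-of-order
Step 3: SEND seq=242 -> out-of-order
Step 5: SEND seq=330 -> out-of-order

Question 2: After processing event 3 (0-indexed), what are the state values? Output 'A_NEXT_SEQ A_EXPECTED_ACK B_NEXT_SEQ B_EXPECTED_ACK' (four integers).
After event 0: A_seq=153 A_ack=2000 B_seq=2000 B_ack=0
After event 1: A_seq=242 A_ack=2000 B_seq=2000 B_ack=0
After event 2: A_seq=242 A_ack=2000 B_seq=2000 B_ack=0
After event 3: A_seq=330 A_ack=2000 B_seq=2000 B_ack=0

330 2000 2000 0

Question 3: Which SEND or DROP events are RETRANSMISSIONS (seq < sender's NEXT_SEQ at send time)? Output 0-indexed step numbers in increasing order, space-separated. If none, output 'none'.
Answer: none

Derivation:
Step 0: DROP seq=0 -> fresh
Step 1: SEND seq=153 -> fresh
Step 3: SEND seq=242 -> fresh
Step 5: SEND seq=330 -> fresh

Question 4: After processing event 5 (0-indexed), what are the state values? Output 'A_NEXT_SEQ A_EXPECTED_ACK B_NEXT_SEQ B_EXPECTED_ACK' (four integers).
After event 0: A_seq=153 A_ack=2000 B_seq=2000 B_ack=0
After event 1: A_seq=242 A_ack=2000 B_seq=2000 B_ack=0
After event 2: A_seq=242 A_ack=2000 B_seq=2000 B_ack=0
After event 3: A_seq=330 A_ack=2000 B_seq=2000 B_ack=0
After event 4: A_seq=330 A_ack=2000 B_seq=2000 B_ack=0
After event 5: A_seq=488 A_ack=2000 B_seq=2000 B_ack=0

488 2000 2000 0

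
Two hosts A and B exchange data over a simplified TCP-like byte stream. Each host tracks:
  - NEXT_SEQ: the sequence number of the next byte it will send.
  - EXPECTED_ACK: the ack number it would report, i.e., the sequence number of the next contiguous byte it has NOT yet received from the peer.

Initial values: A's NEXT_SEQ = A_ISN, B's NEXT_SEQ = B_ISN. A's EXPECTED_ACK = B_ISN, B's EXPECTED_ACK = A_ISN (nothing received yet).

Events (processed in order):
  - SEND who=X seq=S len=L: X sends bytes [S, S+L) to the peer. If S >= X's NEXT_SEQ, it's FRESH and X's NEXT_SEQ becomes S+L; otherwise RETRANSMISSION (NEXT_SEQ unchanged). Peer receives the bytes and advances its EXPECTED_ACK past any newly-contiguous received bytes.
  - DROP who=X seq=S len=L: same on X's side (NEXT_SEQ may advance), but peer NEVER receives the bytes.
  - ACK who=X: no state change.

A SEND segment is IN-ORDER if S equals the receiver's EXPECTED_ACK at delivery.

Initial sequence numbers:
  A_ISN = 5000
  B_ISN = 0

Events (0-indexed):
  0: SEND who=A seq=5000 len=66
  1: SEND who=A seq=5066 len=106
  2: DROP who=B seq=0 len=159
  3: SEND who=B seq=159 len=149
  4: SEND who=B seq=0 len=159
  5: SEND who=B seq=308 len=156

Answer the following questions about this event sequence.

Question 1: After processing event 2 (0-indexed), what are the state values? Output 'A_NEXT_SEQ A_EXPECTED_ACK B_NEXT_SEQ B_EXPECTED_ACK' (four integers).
After event 0: A_seq=5066 A_ack=0 B_seq=0 B_ack=5066
After event 1: A_seq=5172 A_ack=0 B_seq=0 B_ack=5172
After event 2: A_seq=5172 A_ack=0 B_seq=159 B_ack=5172

5172 0 159 5172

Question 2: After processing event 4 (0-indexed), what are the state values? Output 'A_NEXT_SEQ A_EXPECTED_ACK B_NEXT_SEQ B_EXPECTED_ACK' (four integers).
After event 0: A_seq=5066 A_ack=0 B_seq=0 B_ack=5066
After event 1: A_seq=5172 A_ack=0 B_seq=0 B_ack=5172
After event 2: A_seq=5172 A_ack=0 B_seq=159 B_ack=5172
After event 3: A_seq=5172 A_ack=0 B_seq=308 B_ack=5172
After event 4: A_seq=5172 A_ack=308 B_seq=308 B_ack=5172

5172 308 308 5172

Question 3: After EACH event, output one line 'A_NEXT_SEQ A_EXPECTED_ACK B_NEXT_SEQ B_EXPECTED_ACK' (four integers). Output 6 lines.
5066 0 0 5066
5172 0 0 5172
5172 0 159 5172
5172 0 308 5172
5172 308 308 5172
5172 464 464 5172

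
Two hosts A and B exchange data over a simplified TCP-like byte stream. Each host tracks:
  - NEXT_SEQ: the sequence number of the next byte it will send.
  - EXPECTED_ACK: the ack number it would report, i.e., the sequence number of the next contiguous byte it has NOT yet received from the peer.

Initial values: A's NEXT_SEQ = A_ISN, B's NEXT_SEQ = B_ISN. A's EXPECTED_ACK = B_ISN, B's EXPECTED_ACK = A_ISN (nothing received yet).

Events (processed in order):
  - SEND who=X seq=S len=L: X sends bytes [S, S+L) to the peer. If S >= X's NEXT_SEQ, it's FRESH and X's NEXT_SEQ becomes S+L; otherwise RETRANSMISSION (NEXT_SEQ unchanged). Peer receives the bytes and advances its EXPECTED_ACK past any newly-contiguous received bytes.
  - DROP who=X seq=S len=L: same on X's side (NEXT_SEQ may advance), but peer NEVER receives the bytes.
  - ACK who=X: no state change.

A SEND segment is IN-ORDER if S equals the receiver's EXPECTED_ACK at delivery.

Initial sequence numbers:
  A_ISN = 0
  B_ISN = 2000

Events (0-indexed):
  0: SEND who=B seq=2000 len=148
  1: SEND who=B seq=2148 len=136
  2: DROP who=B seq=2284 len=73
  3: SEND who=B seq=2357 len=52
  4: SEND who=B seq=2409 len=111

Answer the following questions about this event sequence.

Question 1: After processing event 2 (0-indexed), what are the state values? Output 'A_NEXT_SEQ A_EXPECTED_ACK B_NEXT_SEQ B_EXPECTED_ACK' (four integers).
After event 0: A_seq=0 A_ack=2148 B_seq=2148 B_ack=0
After event 1: A_seq=0 A_ack=2284 B_seq=2284 B_ack=0
After event 2: A_seq=0 A_ack=2284 B_seq=2357 B_ack=0

0 2284 2357 0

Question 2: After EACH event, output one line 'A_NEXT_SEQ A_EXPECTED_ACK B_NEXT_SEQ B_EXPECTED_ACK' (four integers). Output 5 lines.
0 2148 2148 0
0 2284 2284 0
0 2284 2357 0
0 2284 2409 0
0 2284 2520 0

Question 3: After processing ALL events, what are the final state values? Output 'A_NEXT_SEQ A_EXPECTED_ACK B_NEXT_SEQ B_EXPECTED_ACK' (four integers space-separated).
Answer: 0 2284 2520 0

Derivation:
After event 0: A_seq=0 A_ack=2148 B_seq=2148 B_ack=0
After event 1: A_seq=0 A_ack=2284 B_seq=2284 B_ack=0
After event 2: A_seq=0 A_ack=2284 B_seq=2357 B_ack=0
After event 3: A_seq=0 A_ack=2284 B_seq=2409 B_ack=0
After event 4: A_seq=0 A_ack=2284 B_seq=2520 B_ack=0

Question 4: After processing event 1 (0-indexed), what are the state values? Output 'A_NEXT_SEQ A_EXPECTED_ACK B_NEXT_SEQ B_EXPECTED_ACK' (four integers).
After event 0: A_seq=0 A_ack=2148 B_seq=2148 B_ack=0
After event 1: A_seq=0 A_ack=2284 B_seq=2284 B_ack=0

0 2284 2284 0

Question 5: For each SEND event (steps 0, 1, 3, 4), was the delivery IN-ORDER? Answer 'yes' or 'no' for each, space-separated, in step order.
Answer: yes yes no no

Derivation:
Step 0: SEND seq=2000 -> in-order
Step 1: SEND seq=2148 -> in-order
Step 3: SEND seq=2357 -> out-of-order
Step 4: SEND seq=2409 -> out-of-order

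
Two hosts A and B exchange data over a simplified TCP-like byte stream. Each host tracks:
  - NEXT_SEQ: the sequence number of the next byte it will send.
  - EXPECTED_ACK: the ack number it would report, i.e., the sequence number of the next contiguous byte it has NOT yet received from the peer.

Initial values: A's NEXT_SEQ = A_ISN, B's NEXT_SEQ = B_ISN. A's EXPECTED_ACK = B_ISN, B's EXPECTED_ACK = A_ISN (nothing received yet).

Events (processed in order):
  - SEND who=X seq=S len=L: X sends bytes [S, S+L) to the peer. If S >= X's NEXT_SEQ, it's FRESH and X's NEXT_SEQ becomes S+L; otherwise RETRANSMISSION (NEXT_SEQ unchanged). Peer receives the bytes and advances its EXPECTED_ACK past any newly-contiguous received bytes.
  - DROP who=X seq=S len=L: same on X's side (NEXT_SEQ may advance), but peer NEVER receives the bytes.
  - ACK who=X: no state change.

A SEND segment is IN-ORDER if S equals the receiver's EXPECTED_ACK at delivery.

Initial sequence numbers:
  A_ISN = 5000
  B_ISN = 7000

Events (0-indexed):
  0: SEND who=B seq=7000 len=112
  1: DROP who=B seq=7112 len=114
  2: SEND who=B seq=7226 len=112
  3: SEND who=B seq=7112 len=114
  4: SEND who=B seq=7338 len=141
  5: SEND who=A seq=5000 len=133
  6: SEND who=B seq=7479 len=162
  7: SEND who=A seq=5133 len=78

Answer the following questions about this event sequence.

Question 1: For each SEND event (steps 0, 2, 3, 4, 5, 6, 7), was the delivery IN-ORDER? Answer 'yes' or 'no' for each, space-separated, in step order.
Answer: yes no yes yes yes yes yes

Derivation:
Step 0: SEND seq=7000 -> in-order
Step 2: SEND seq=7226 -> out-of-order
Step 3: SEND seq=7112 -> in-order
Step 4: SEND seq=7338 -> in-order
Step 5: SEND seq=5000 -> in-order
Step 6: SEND seq=7479 -> in-order
Step 7: SEND seq=5133 -> in-order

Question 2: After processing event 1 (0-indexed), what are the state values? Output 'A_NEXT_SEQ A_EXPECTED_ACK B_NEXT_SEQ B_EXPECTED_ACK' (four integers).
After event 0: A_seq=5000 A_ack=7112 B_seq=7112 B_ack=5000
After event 1: A_seq=5000 A_ack=7112 B_seq=7226 B_ack=5000

5000 7112 7226 5000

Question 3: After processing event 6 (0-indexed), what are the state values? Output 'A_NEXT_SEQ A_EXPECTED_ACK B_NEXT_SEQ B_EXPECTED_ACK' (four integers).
After event 0: A_seq=5000 A_ack=7112 B_seq=7112 B_ack=5000
After event 1: A_seq=5000 A_ack=7112 B_seq=7226 B_ack=5000
After event 2: A_seq=5000 A_ack=7112 B_seq=7338 B_ack=5000
After event 3: A_seq=5000 A_ack=7338 B_seq=7338 B_ack=5000
After event 4: A_seq=5000 A_ack=7479 B_seq=7479 B_ack=5000
After event 5: A_seq=5133 A_ack=7479 B_seq=7479 B_ack=5133
After event 6: A_seq=5133 A_ack=7641 B_seq=7641 B_ack=5133

5133 7641 7641 5133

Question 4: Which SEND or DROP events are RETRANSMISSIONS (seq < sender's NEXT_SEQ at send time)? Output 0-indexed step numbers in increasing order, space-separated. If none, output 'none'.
Step 0: SEND seq=7000 -> fresh
Step 1: DROP seq=7112 -> fresh
Step 2: SEND seq=7226 -> fresh
Step 3: SEND seq=7112 -> retransmit
Step 4: SEND seq=7338 -> fresh
Step 5: SEND seq=5000 -> fresh
Step 6: SEND seq=7479 -> fresh
Step 7: SEND seq=5133 -> fresh

Answer: 3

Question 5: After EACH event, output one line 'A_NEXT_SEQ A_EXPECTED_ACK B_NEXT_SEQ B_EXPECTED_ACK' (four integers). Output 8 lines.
5000 7112 7112 5000
5000 7112 7226 5000
5000 7112 7338 5000
5000 7338 7338 5000
5000 7479 7479 5000
5133 7479 7479 5133
5133 7641 7641 5133
5211 7641 7641 5211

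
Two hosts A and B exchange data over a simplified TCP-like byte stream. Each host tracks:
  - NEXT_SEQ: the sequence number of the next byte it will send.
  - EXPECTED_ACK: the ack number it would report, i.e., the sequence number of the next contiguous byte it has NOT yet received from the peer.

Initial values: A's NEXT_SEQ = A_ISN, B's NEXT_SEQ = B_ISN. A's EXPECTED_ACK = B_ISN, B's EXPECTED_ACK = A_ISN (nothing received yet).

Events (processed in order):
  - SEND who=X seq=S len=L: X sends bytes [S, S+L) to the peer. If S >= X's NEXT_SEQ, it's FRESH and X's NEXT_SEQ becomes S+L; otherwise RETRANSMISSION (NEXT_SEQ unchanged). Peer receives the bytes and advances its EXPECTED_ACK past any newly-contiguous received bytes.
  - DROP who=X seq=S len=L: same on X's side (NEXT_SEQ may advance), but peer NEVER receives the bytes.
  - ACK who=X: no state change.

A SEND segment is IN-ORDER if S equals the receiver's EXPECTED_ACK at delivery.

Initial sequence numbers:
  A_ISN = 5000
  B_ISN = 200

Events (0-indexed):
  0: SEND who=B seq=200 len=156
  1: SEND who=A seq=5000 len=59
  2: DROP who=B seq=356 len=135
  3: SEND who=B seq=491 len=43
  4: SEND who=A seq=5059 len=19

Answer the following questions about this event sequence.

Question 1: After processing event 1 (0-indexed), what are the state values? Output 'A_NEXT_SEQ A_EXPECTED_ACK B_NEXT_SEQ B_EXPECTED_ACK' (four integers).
After event 0: A_seq=5000 A_ack=356 B_seq=356 B_ack=5000
After event 1: A_seq=5059 A_ack=356 B_seq=356 B_ack=5059

5059 356 356 5059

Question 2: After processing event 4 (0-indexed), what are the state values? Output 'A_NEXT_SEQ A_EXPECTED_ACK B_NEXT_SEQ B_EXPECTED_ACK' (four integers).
After event 0: A_seq=5000 A_ack=356 B_seq=356 B_ack=5000
After event 1: A_seq=5059 A_ack=356 B_seq=356 B_ack=5059
After event 2: A_seq=5059 A_ack=356 B_seq=491 B_ack=5059
After event 3: A_seq=5059 A_ack=356 B_seq=534 B_ack=5059
After event 4: A_seq=5078 A_ack=356 B_seq=534 B_ack=5078

5078 356 534 5078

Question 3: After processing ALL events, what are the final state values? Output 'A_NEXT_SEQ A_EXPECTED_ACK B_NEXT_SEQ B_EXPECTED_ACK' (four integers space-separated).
After event 0: A_seq=5000 A_ack=356 B_seq=356 B_ack=5000
After event 1: A_seq=5059 A_ack=356 B_seq=356 B_ack=5059
After event 2: A_seq=5059 A_ack=356 B_seq=491 B_ack=5059
After event 3: A_seq=5059 A_ack=356 B_seq=534 B_ack=5059
After event 4: A_seq=5078 A_ack=356 B_seq=534 B_ack=5078

Answer: 5078 356 534 5078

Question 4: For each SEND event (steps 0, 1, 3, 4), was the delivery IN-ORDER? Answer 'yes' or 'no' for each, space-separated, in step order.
Answer: yes yes no yes

Derivation:
Step 0: SEND seq=200 -> in-order
Step 1: SEND seq=5000 -> in-order
Step 3: SEND seq=491 -> out-of-order
Step 4: SEND seq=5059 -> in-order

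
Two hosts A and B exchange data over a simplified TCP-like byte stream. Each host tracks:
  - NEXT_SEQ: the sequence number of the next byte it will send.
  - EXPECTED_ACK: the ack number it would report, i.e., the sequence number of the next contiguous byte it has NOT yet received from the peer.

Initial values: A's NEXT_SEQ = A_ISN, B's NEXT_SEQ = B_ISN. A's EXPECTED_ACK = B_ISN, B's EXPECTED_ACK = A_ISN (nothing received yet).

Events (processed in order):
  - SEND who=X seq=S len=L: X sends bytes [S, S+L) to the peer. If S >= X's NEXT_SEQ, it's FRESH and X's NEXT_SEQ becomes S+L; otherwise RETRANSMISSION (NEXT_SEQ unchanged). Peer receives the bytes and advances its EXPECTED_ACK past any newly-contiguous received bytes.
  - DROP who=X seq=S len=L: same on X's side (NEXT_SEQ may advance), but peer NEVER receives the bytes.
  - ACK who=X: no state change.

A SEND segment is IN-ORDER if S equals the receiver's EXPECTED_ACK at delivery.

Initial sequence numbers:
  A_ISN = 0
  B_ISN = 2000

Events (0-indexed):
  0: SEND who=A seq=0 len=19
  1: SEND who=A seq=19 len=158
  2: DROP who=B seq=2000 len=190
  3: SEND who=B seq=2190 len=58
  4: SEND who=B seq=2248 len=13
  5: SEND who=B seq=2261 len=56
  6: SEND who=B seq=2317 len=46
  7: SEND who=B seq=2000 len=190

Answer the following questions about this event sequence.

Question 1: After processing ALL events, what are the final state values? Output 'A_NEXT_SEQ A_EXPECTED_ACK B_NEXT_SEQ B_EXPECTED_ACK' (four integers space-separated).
Answer: 177 2363 2363 177

Derivation:
After event 0: A_seq=19 A_ack=2000 B_seq=2000 B_ack=19
After event 1: A_seq=177 A_ack=2000 B_seq=2000 B_ack=177
After event 2: A_seq=177 A_ack=2000 B_seq=2190 B_ack=177
After event 3: A_seq=177 A_ack=2000 B_seq=2248 B_ack=177
After event 4: A_seq=177 A_ack=2000 B_seq=2261 B_ack=177
After event 5: A_seq=177 A_ack=2000 B_seq=2317 B_ack=177
After event 6: A_seq=177 A_ack=2000 B_seq=2363 B_ack=177
After event 7: A_seq=177 A_ack=2363 B_seq=2363 B_ack=177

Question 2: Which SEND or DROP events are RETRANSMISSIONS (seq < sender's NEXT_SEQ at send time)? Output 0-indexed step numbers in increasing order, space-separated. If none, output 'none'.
Step 0: SEND seq=0 -> fresh
Step 1: SEND seq=19 -> fresh
Step 2: DROP seq=2000 -> fresh
Step 3: SEND seq=2190 -> fresh
Step 4: SEND seq=2248 -> fresh
Step 5: SEND seq=2261 -> fresh
Step 6: SEND seq=2317 -> fresh
Step 7: SEND seq=2000 -> retransmit

Answer: 7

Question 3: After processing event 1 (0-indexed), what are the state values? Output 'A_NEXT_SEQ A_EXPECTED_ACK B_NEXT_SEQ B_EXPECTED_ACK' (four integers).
After event 0: A_seq=19 A_ack=2000 B_seq=2000 B_ack=19
After event 1: A_seq=177 A_ack=2000 B_seq=2000 B_ack=177

177 2000 2000 177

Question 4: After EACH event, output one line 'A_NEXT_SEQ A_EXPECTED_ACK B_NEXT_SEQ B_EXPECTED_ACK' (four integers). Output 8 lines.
19 2000 2000 19
177 2000 2000 177
177 2000 2190 177
177 2000 2248 177
177 2000 2261 177
177 2000 2317 177
177 2000 2363 177
177 2363 2363 177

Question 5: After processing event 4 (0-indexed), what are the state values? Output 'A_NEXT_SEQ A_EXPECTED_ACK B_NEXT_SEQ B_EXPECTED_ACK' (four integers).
After event 0: A_seq=19 A_ack=2000 B_seq=2000 B_ack=19
After event 1: A_seq=177 A_ack=2000 B_seq=2000 B_ack=177
After event 2: A_seq=177 A_ack=2000 B_seq=2190 B_ack=177
After event 3: A_seq=177 A_ack=2000 B_seq=2248 B_ack=177
After event 4: A_seq=177 A_ack=2000 B_seq=2261 B_ack=177

177 2000 2261 177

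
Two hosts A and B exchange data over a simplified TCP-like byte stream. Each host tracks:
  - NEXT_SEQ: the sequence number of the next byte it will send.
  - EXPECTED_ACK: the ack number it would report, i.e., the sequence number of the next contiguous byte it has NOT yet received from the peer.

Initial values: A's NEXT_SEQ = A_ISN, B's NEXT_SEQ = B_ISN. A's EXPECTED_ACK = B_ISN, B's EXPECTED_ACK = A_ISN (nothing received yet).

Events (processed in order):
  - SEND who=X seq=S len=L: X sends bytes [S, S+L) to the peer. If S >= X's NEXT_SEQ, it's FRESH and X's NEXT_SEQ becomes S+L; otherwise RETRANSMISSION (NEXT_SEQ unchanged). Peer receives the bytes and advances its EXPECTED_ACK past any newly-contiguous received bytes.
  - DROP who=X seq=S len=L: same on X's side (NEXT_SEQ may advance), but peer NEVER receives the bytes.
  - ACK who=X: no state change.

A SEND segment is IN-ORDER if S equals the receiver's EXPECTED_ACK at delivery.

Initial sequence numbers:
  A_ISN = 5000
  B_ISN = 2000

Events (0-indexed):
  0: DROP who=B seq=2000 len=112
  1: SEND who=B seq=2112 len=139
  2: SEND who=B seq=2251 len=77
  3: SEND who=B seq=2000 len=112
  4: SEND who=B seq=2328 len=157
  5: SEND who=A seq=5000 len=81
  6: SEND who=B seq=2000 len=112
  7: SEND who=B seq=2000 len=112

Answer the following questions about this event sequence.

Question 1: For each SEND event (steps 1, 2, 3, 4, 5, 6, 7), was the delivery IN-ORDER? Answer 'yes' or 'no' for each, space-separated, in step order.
Answer: no no yes yes yes no no

Derivation:
Step 1: SEND seq=2112 -> out-of-order
Step 2: SEND seq=2251 -> out-of-order
Step 3: SEND seq=2000 -> in-order
Step 4: SEND seq=2328 -> in-order
Step 5: SEND seq=5000 -> in-order
Step 6: SEND seq=2000 -> out-of-order
Step 7: SEND seq=2000 -> out-of-order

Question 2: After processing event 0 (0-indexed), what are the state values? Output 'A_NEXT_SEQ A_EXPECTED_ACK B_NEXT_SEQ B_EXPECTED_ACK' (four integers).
After event 0: A_seq=5000 A_ack=2000 B_seq=2112 B_ack=5000

5000 2000 2112 5000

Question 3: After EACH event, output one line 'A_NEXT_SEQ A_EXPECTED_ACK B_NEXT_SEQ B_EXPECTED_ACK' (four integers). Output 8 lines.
5000 2000 2112 5000
5000 2000 2251 5000
5000 2000 2328 5000
5000 2328 2328 5000
5000 2485 2485 5000
5081 2485 2485 5081
5081 2485 2485 5081
5081 2485 2485 5081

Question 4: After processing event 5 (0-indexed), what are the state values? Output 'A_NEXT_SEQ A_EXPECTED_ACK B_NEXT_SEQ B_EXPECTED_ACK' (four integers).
After event 0: A_seq=5000 A_ack=2000 B_seq=2112 B_ack=5000
After event 1: A_seq=5000 A_ack=2000 B_seq=2251 B_ack=5000
After event 2: A_seq=5000 A_ack=2000 B_seq=2328 B_ack=5000
After event 3: A_seq=5000 A_ack=2328 B_seq=2328 B_ack=5000
After event 4: A_seq=5000 A_ack=2485 B_seq=2485 B_ack=5000
After event 5: A_seq=5081 A_ack=2485 B_seq=2485 B_ack=5081

5081 2485 2485 5081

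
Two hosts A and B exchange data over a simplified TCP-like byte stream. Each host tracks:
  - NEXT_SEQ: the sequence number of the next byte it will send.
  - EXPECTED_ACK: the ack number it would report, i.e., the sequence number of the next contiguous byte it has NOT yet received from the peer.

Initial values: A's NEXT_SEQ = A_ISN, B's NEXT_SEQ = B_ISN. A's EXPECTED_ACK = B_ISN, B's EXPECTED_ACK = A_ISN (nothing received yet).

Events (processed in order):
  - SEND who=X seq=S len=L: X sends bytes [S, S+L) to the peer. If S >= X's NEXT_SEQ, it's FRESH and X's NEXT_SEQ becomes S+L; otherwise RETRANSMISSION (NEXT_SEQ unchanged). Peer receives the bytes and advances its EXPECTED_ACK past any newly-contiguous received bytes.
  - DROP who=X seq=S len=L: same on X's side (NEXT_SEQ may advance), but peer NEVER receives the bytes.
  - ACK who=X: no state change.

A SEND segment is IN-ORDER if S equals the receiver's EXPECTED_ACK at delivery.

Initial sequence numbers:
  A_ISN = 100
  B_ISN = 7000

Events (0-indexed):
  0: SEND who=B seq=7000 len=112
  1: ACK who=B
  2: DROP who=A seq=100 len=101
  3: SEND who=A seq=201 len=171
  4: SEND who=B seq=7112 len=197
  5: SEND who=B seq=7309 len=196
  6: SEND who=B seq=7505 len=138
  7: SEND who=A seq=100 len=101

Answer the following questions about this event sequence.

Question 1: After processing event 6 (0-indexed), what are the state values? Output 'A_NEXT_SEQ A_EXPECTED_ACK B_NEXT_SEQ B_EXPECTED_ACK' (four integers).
After event 0: A_seq=100 A_ack=7112 B_seq=7112 B_ack=100
After event 1: A_seq=100 A_ack=7112 B_seq=7112 B_ack=100
After event 2: A_seq=201 A_ack=7112 B_seq=7112 B_ack=100
After event 3: A_seq=372 A_ack=7112 B_seq=7112 B_ack=100
After event 4: A_seq=372 A_ack=7309 B_seq=7309 B_ack=100
After event 5: A_seq=372 A_ack=7505 B_seq=7505 B_ack=100
After event 6: A_seq=372 A_ack=7643 B_seq=7643 B_ack=100

372 7643 7643 100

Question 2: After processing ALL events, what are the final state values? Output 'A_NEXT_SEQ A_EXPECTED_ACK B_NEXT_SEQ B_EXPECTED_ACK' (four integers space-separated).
Answer: 372 7643 7643 372

Derivation:
After event 0: A_seq=100 A_ack=7112 B_seq=7112 B_ack=100
After event 1: A_seq=100 A_ack=7112 B_seq=7112 B_ack=100
After event 2: A_seq=201 A_ack=7112 B_seq=7112 B_ack=100
After event 3: A_seq=372 A_ack=7112 B_seq=7112 B_ack=100
After event 4: A_seq=372 A_ack=7309 B_seq=7309 B_ack=100
After event 5: A_seq=372 A_ack=7505 B_seq=7505 B_ack=100
After event 6: A_seq=372 A_ack=7643 B_seq=7643 B_ack=100
After event 7: A_seq=372 A_ack=7643 B_seq=7643 B_ack=372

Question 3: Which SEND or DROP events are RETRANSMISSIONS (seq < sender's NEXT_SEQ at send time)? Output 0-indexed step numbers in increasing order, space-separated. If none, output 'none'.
Answer: 7

Derivation:
Step 0: SEND seq=7000 -> fresh
Step 2: DROP seq=100 -> fresh
Step 3: SEND seq=201 -> fresh
Step 4: SEND seq=7112 -> fresh
Step 5: SEND seq=7309 -> fresh
Step 6: SEND seq=7505 -> fresh
Step 7: SEND seq=100 -> retransmit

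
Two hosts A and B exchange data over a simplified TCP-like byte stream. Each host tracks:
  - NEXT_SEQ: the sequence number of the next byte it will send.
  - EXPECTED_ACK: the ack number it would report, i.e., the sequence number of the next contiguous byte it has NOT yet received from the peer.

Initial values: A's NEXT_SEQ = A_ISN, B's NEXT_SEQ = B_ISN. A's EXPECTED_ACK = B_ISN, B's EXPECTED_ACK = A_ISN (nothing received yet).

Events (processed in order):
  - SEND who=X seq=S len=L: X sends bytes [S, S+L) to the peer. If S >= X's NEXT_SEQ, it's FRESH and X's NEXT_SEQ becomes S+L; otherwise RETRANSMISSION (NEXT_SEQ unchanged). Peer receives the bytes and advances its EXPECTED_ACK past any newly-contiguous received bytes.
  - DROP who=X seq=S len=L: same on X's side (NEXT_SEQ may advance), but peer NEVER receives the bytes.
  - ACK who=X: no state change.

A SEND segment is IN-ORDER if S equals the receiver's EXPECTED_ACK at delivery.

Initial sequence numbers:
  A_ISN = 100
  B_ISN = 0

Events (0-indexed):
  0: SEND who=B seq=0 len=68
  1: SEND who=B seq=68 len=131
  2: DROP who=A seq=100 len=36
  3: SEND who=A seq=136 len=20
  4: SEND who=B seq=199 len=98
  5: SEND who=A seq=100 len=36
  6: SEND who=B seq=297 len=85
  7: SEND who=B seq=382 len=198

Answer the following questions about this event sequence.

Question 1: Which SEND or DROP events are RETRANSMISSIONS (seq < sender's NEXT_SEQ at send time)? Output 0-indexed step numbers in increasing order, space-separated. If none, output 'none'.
Step 0: SEND seq=0 -> fresh
Step 1: SEND seq=68 -> fresh
Step 2: DROP seq=100 -> fresh
Step 3: SEND seq=136 -> fresh
Step 4: SEND seq=199 -> fresh
Step 5: SEND seq=100 -> retransmit
Step 6: SEND seq=297 -> fresh
Step 7: SEND seq=382 -> fresh

Answer: 5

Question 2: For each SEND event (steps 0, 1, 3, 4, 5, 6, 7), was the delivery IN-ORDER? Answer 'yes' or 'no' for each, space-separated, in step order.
Answer: yes yes no yes yes yes yes

Derivation:
Step 0: SEND seq=0 -> in-order
Step 1: SEND seq=68 -> in-order
Step 3: SEND seq=136 -> out-of-order
Step 4: SEND seq=199 -> in-order
Step 5: SEND seq=100 -> in-order
Step 6: SEND seq=297 -> in-order
Step 7: SEND seq=382 -> in-order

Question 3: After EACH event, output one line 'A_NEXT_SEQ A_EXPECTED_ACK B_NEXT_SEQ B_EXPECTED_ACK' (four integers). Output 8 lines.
100 68 68 100
100 199 199 100
136 199 199 100
156 199 199 100
156 297 297 100
156 297 297 156
156 382 382 156
156 580 580 156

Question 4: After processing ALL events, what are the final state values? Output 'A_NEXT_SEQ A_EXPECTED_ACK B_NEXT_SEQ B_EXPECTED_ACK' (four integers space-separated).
Answer: 156 580 580 156

Derivation:
After event 0: A_seq=100 A_ack=68 B_seq=68 B_ack=100
After event 1: A_seq=100 A_ack=199 B_seq=199 B_ack=100
After event 2: A_seq=136 A_ack=199 B_seq=199 B_ack=100
After event 3: A_seq=156 A_ack=199 B_seq=199 B_ack=100
After event 4: A_seq=156 A_ack=297 B_seq=297 B_ack=100
After event 5: A_seq=156 A_ack=297 B_seq=297 B_ack=156
After event 6: A_seq=156 A_ack=382 B_seq=382 B_ack=156
After event 7: A_seq=156 A_ack=580 B_seq=580 B_ack=156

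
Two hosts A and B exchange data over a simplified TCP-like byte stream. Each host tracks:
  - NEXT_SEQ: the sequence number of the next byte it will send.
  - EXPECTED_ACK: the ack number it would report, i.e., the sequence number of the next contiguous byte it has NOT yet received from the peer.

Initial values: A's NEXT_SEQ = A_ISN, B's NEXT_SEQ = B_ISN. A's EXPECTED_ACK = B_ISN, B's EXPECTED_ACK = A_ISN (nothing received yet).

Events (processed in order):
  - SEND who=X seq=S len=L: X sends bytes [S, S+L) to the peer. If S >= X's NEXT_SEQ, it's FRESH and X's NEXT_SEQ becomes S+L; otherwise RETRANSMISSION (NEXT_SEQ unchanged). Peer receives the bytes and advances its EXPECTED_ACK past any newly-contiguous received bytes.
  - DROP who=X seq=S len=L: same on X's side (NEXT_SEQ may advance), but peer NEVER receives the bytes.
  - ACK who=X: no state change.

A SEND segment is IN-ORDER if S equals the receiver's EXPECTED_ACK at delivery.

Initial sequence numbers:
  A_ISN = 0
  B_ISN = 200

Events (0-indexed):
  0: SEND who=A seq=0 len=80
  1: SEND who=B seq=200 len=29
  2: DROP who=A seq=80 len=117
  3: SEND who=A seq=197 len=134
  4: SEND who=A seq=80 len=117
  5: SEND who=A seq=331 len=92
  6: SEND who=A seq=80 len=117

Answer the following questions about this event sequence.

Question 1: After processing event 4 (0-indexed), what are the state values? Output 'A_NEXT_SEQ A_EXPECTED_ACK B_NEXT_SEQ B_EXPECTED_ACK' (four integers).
After event 0: A_seq=80 A_ack=200 B_seq=200 B_ack=80
After event 1: A_seq=80 A_ack=229 B_seq=229 B_ack=80
After event 2: A_seq=197 A_ack=229 B_seq=229 B_ack=80
After event 3: A_seq=331 A_ack=229 B_seq=229 B_ack=80
After event 4: A_seq=331 A_ack=229 B_seq=229 B_ack=331

331 229 229 331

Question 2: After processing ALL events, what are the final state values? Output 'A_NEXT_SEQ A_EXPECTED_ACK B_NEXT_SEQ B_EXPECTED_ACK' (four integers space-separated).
After event 0: A_seq=80 A_ack=200 B_seq=200 B_ack=80
After event 1: A_seq=80 A_ack=229 B_seq=229 B_ack=80
After event 2: A_seq=197 A_ack=229 B_seq=229 B_ack=80
After event 3: A_seq=331 A_ack=229 B_seq=229 B_ack=80
After event 4: A_seq=331 A_ack=229 B_seq=229 B_ack=331
After event 5: A_seq=423 A_ack=229 B_seq=229 B_ack=423
After event 6: A_seq=423 A_ack=229 B_seq=229 B_ack=423

Answer: 423 229 229 423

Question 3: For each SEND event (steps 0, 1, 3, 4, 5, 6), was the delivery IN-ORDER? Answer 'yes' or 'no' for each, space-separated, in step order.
Answer: yes yes no yes yes no

Derivation:
Step 0: SEND seq=0 -> in-order
Step 1: SEND seq=200 -> in-order
Step 3: SEND seq=197 -> out-of-order
Step 4: SEND seq=80 -> in-order
Step 5: SEND seq=331 -> in-order
Step 6: SEND seq=80 -> out-of-order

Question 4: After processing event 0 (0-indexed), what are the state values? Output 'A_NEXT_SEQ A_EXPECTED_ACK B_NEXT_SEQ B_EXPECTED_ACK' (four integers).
After event 0: A_seq=80 A_ack=200 B_seq=200 B_ack=80

80 200 200 80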